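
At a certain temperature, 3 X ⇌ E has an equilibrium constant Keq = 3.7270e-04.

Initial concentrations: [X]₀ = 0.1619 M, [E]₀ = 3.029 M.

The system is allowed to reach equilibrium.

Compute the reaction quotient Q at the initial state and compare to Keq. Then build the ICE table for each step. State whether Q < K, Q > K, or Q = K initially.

Q₀ = 713.8; Q > K (proceeds reverse)

Q₀ = 713.8 vs Keq = 3.7270e-04 ⇒ Q>K, reverse
Step 1:
                  X         E
  init       0.1619     3.029
  Δ           8.388    -2.796
  eq           8.55     0.233
  solve Keq expr → x = -2.796; check Q = 3.7270e-04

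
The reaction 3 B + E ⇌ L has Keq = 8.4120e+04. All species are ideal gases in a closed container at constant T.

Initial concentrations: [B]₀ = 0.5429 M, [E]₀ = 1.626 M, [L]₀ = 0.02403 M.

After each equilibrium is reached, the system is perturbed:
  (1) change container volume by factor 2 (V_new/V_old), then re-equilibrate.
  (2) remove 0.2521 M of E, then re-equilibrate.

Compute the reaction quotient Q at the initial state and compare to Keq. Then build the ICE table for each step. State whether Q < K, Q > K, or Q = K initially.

Q₀ = 0.09236 vs Keq = 8.4120e+04 ⇒ Q<K, forward
Step 1:
                   B          E          L
  init        0.5429      1.626    0.02403
  Δ          -0.5311     -0.177      0.177
  eq         0.01182      1.449     0.2011
  solve Keq expr → x = 0.177; check Q = 8.4120e+04
Then change container volume by factor 2 (V_new/V_old).
Step 2:
                   B          E          L
  init      0.005908     0.7245     0.1005
  Δ         0.005821    0.00194   -0.00194
  eq         0.01173     0.7264    0.09859
  solve Keq expr → x = -0.00194; check Q = 8.4120e+04
Then remove 0.2521 M of E.
Step 3:
                   B          E          L
  init       0.01173     0.4743    0.09859
  Δ         0.001758 5.8607e-04 -5.8607e-04
  eq         0.01349     0.4749      0.098
  solve Keq expr → x = -5.8607e-04; check Q = 8.4120e+04

Q₀ = 0.09236; Q < K (proceeds forward)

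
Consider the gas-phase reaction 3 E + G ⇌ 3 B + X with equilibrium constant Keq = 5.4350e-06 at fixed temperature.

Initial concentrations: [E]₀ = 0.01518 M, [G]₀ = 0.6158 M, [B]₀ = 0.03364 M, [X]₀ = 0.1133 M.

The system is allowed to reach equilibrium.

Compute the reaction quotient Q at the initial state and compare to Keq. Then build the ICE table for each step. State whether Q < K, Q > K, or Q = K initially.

Q₀ = 2.002; Q > K (proceeds reverse)

Q₀ = 2.002 vs Keq = 5.4350e-06 ⇒ Q>K, reverse
Step 1:
                    E           G           B           X
  I           0.01518      0.6158     0.03364      0.1133
  C           0.03212     0.01071    -0.03212    -0.01071
  E            0.0473      0.6265     0.00152      0.1026
  solve Keq expr → x = -0.01071; check Q = 5.4350e-06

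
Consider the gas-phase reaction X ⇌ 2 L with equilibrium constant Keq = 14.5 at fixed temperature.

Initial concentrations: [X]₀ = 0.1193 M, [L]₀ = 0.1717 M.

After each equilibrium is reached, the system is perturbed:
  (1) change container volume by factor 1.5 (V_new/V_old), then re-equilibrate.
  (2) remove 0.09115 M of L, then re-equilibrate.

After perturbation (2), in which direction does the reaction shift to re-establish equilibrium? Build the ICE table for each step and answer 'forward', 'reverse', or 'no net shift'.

Q₀ = 0.2471 vs Keq = 14.5 ⇒ Q<K, forward
Step 1:
                  X         L
  I          0.1193    0.1717
  C         -0.1088    0.2177
  E         0.01046    0.3894
  solve Keq expr → x = 0.1088; check Q = 14.5
Then change container volume by factor 1.5 (V_new/V_old).
Step 2:
                  X         L
  I        0.006971    0.2596
  C       -0.002167  0.004334
  E        0.004804    0.2639
  solve Keq expr → x = 0.002167; check Q = 14.5
Then remove 0.09115 M of L.
Step 3:
                  X         L
  I        0.004804    0.1728
  C       -0.002618  0.005237
  E        0.002185     0.178
  solve Keq expr → x = 0.002618; check Q = 14.5

Direction: forward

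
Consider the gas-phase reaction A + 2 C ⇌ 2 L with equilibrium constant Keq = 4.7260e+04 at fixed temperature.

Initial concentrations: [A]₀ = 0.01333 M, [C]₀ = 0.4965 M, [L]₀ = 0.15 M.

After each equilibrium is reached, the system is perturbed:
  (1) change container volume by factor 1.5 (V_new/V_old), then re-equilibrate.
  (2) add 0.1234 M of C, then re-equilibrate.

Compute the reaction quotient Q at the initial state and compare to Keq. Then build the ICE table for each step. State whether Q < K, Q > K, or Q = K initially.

Q₀ = 6.847 vs Keq = 4.7260e+04 ⇒ Q<K, forward
Step 1:
                  A         C         L
  Initial   0.01333    0.4965      0.15
  Change   -0.01333  -0.02665   0.02665
  Equil   2.9912e-06    0.4698    0.1767
  solve Keq expr → x = 0.01333; check Q = 4.7260e+04
Then change container volume by factor 1.5 (V_new/V_old).
Step 2:
                  A         C         L
  Initial 1.9941e-06    0.3132    0.1178
  Change  9.9692e-07 1.9938e-06 -1.9938e-06
  Equil   2.9910e-06    0.3132    0.1178
  solve Keq expr → x = -9.9692e-07; check Q = 4.7260e+04
Then add 0.1234 M of C.
Step 3:
                  A         C         L
  Initial 2.9910e-06    0.4366    0.1178
  Change  -1.4516e-06 -2.9033e-06 2.9033e-06
  Equil   1.5394e-06    0.4366    0.1178
  solve Keq expr → x = 1.4516e-06; check Q = 4.7260e+04

Q₀ = 6.847; Q < K (proceeds forward)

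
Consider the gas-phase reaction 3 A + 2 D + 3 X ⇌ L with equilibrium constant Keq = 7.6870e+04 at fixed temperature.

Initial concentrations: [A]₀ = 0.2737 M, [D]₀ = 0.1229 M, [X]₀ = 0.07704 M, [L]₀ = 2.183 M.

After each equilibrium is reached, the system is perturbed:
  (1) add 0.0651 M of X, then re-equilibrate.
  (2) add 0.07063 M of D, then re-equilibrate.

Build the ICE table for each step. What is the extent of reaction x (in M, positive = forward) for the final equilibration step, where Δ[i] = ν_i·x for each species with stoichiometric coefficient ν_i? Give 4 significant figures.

Q₀ = 1.5416e+07 vs Keq = 7.6870e+04 ⇒ Q>K, reverse
Step 1:
                    A           D           X           L
  Initial      0.2737      0.1229     0.07704       2.183
  Change       0.1329      0.0886      0.1329     -0.0443
  Equil        0.4066      0.2115      0.2099       2.139
  solve Keq expr → x = -0.0443; check Q = 7.6870e+04
Then add 0.0651 M of X.
Step 2:
                    A           D           X           L
  Initial      0.4066      0.2115       0.275       2.139
  Change     -0.03111    -0.02074    -0.03111     0.01037
  Equil        0.3755      0.1908      0.2439       2.149
  solve Keq expr → x = 0.01037; check Q = 7.6870e+04
Then add 0.07063 M of D.
Step 3:
                    A           D           X           L
  Initial      0.3755      0.2614      0.2439       2.149
  Change     -0.02368    -0.01579    -0.02368    0.007893
  Equil        0.3518      0.2456      0.2202       2.157
  solve Keq expr → x = 0.007893; check Q = 7.6870e+04

x = 0.007893 M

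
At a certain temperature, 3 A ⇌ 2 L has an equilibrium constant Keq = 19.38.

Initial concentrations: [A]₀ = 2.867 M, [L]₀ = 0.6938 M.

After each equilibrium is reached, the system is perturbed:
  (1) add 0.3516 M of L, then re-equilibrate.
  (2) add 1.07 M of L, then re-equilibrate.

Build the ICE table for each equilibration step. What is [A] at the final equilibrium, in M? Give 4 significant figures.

[A]_eq = 0.8515 M

Q₀ = 0.02043 vs Keq = 19.38 ⇒ Q<K, forward
Step 1:
                  A         L
  init        2.867    0.6938
  Δ           -2.24     1.493
  eq         0.6273     2.187
  solve Keq expr → x = 0.7466; check Q = 19.38
Then add 0.3516 M of L.
Step 2:
                  A         L
  init       0.6273     2.539
  Δ         0.05844  -0.03896
  eq         0.6857       2.5
  solve Keq expr → x = -0.01948; check Q = 19.38
Then add 1.07 M of L.
Step 3:
                  A         L
  init       0.6857      3.57
  Δ          0.1658   -0.1105
  eq         0.8515     3.459
  solve Keq expr → x = -0.05527; check Q = 19.38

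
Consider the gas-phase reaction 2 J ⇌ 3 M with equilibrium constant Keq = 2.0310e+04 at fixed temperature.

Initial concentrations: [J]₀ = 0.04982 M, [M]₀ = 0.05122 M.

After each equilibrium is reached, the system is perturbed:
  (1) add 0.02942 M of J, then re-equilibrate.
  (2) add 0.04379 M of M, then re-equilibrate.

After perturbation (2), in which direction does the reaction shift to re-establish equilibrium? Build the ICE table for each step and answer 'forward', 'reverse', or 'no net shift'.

Q₀ = 0.05414 vs Keq = 2.0310e+04 ⇒ Q<K, forward
Step 1:
                  J         M
  I         0.04982   0.05122
  C        -0.04951   0.07426
  E       3.1190e-04    0.1255
  solve Keq expr → x = 0.02475; check Q = 2.0310e+04
Then add 0.02942 M of J.
Step 2:
                  J         M
  I         0.02973    0.1255
  C        -0.02924   0.04386
  E       4.8900e-04    0.1693
  solve Keq expr → x = 0.01462; check Q = 2.0310e+04
Then add 0.04379 M of M.
Step 3:
                  J         M
  I       4.8900e-04    0.2131
  C       1.9999e-04 -2.9999e-04
  E       6.8899e-04    0.2128
  solve Keq expr → x = -9.9996e-05; check Q = 2.0310e+04

Direction: reverse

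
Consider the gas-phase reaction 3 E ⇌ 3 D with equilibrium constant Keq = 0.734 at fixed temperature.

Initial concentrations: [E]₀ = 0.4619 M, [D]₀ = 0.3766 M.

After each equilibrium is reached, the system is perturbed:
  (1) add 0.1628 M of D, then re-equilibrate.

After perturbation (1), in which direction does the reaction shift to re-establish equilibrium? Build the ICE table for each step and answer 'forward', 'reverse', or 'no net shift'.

Direction: reverse

Q₀ = 0.542 vs Keq = 0.734 ⇒ Q<K, forward
Step 1:
                   E          D
  init        0.4619     0.3766
  Δ         -0.02106    0.02106
  eq          0.4408     0.3977
  solve Keq expr → x = 0.00702; check Q = 0.734
Then add 0.1628 M of D.
Step 2:
                   E          D
  init        0.4408     0.5605
  Δ          0.08559   -0.08559
  eq          0.5264     0.4749
  solve Keq expr → x = -0.02853; check Q = 0.734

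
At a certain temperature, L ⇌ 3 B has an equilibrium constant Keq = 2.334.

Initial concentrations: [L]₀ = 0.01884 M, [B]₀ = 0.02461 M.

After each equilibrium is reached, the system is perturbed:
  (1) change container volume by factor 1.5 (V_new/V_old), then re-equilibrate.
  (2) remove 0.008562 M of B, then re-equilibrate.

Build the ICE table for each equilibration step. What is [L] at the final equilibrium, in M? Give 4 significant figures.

[L]_eq = 4.0104e-05 M

Q₀ = 7.9114e-04 vs Keq = 2.334 ⇒ Q<K, forward
Step 1:
                  L         B
  init      0.01884   0.02461
  Δ        -0.01862   0.05585
  eq      2.2318e-04   0.08046
  solve Keq expr → x = 0.01862; check Q = 2.334
Then change container volume by factor 1.5 (V_new/V_old).
Step 2:
                  L         B
  init    1.4878e-04   0.05364
  Δ       -8.1747e-05 2.4524e-04
  eq      6.7037e-05   0.05389
  solve Keq expr → x = 8.1747e-05; check Q = 2.334
Then remove 0.008562 M of B.
Step 3:
                  L         B
  init    6.7037e-05   0.04532
  Δ       -2.6933e-05 8.0799e-05
  eq      4.0104e-05    0.0454
  solve Keq expr → x = 2.6933e-05; check Q = 2.334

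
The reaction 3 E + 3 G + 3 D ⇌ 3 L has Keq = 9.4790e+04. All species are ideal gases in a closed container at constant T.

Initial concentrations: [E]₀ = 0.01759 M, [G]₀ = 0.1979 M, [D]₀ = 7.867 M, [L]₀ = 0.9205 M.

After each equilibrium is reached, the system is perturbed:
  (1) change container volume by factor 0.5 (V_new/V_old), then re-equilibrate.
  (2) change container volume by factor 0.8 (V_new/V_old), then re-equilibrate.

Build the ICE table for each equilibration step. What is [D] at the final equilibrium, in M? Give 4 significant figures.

Q₀ = 3.7976e+04 vs Keq = 9.4790e+04 ⇒ Q<K, forward
Step 1:
                   E          G          D          L
  Initial    0.01759     0.1979      7.867     0.9205
  Change   -0.004268  -0.004268  -0.004268   0.004268
  Equil      0.01332     0.1936      7.863     0.9248
  solve Keq expr → x = 0.001423; check Q = 9.4790e+04
Then change container volume by factor 0.5 (V_new/V_old).
Step 2:
                   E          G          D          L
  Initial    0.02664     0.3873      15.73       1.85
  Change    -0.01955   -0.01955   -0.01955    0.01955
  Equil     0.007098     0.3677      15.71      1.869
  solve Keq expr → x = 0.006515; check Q = 9.4790e+04
Then change container volume by factor 0.8 (V_new/V_old).
Step 3:
                   E          G          D          L
  Initial   0.008872     0.4596      19.63      2.336
  Change   -0.003146  -0.003146  -0.003146   0.003146
  Equil     0.005726     0.4565      19.63      2.339
  solve Keq expr → x = 0.001049; check Q = 9.4790e+04

[D]_eq = 19.63 M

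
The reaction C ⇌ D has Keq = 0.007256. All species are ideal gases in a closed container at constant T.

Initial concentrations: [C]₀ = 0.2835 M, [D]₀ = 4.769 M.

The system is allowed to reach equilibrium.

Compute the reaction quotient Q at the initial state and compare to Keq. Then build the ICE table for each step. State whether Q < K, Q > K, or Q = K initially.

Q₀ = 16.82; Q > K (proceeds reverse)

Q₀ = 16.82 vs Keq = 0.007256 ⇒ Q>K, reverse
Step 1:
                   C          D
  init        0.2835      4.769
  Δ            4.733     -4.733
  eq           5.016     0.0364
  solve Keq expr → x = -4.733; check Q = 0.007256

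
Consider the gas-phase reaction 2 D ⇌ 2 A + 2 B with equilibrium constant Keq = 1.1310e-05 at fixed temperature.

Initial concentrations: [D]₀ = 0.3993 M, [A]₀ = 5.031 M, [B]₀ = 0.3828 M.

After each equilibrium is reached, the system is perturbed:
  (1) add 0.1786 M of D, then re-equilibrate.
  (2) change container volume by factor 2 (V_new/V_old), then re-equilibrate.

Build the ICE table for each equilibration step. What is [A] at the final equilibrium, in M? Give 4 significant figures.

[A]_eq = 2.325 M

Q₀ = 23.26 vs Keq = 1.1310e-05 ⇒ Q>K, reverse
Step 1:
                  D         A         B
  init       0.3993     5.031    0.3828
  Δ          0.3822   -0.3822   -0.3822
  eq         0.7815     4.649 5.6538e-04
  solve Keq expr → x = -0.1911; check Q = 1.1310e-05
Then add 0.1786 M of D.
Step 2:
                  D         A         B
  init       0.9601     4.649 5.6538e-04
  Δ       -1.2909e-04 1.2909e-04 1.2909e-04
  eq           0.96     4.649 6.9447e-04
  solve Keq expr → x = 6.4546e-05; check Q = 1.1310e-05
Then change container volume by factor 2 (V_new/V_old).
Step 3:
                  D         A         B
  init         0.48     2.324 3.4724e-04
  Δ       -3.4663e-04 3.4663e-04 3.4663e-04
  eq         0.4797     2.325 6.9387e-04
  solve Keq expr → x = 1.7332e-04; check Q = 1.1310e-05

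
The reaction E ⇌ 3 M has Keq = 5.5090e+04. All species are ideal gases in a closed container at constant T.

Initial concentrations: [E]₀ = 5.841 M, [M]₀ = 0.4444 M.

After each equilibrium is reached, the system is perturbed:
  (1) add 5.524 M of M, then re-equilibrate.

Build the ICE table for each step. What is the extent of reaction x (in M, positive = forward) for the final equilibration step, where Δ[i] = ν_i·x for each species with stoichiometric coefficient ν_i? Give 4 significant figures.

x = -0.1162 M

Q₀ = 0.01503 vs Keq = 5.5090e+04 ⇒ Q<K, forward
Step 1:
                   E          M
  Initial      5.841     0.4444
  Change      -5.741      17.22
  Equil       0.1001      17.67
  solve Keq expr → x = 5.741; check Q = 5.5090e+04
Then add 5.524 M of M.
Step 2:
                   E          M
  Initial     0.1001      23.19
  Change      0.1162    -0.3487
  Equil       0.2163      22.84
  solve Keq expr → x = -0.1162; check Q = 5.5090e+04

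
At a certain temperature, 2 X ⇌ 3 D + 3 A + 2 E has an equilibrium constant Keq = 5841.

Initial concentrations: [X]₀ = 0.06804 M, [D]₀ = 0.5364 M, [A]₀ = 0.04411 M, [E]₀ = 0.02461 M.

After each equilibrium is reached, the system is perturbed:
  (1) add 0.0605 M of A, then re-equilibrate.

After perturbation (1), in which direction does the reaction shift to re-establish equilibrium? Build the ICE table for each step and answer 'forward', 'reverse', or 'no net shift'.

Direction: reverse

Q₀ = 1.7329e-06 vs Keq = 5841 ⇒ Q<K, forward
Step 1:
                  X         D         A         E
  I         0.06804    0.5364   0.04411   0.02461
  C        -0.06801     0.102     0.102   0.06801
  E       3.4526e-05    0.6384    0.1461   0.09262
  solve Keq expr → x = 0.034; check Q = 5841
Then add 0.0605 M of A.
Step 2:
                  X         D         A         E
  I       3.4526e-05    0.6384    0.2066   0.09262
  C       2.3495e-05 -3.5242e-05 -3.5242e-05 -2.3495e-05
  E       5.8021e-05    0.6384    0.2066   0.09259
  solve Keq expr → x = -1.1747e-05; check Q = 5841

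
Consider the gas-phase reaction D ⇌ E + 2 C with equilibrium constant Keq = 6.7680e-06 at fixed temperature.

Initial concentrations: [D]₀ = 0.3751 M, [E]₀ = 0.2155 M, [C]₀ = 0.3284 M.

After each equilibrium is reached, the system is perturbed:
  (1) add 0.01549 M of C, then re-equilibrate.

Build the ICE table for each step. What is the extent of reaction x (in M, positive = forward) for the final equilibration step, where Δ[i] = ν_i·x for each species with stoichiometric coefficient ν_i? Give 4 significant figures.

x = -0.007413 M

Q₀ = 0.06196 vs Keq = 6.7680e-06 ⇒ Q>K, reverse
Step 1:
                  D         E         C
  init       0.3751    0.2155    0.3284
  Δ          0.1602   -0.1602   -0.3203
  eq         0.5353   0.05535   0.00809
  solve Keq expr → x = -0.1602; check Q = 6.7680e-06
Then add 0.01549 M of C.
Step 2:
                  D         E         C
  init       0.5353   0.05535   0.02358
  Δ        0.007413 -0.007413  -0.01483
  eq         0.5427   0.04793  0.008754
  solve Keq expr → x = -0.007413; check Q = 6.7680e-06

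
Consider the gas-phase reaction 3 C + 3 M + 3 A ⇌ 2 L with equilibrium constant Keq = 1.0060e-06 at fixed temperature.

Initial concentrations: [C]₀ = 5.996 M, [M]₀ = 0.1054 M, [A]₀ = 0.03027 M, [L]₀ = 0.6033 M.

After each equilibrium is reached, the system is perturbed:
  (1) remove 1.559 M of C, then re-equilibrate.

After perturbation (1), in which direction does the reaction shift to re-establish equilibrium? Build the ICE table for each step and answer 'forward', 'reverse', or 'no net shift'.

Q₀ = 5.1990e+04 vs Keq = 1.0060e-06 ⇒ Q>K, reverse
Step 1:
                   C          M          A          L
  Initial      5.996     0.1054    0.03027     0.6033
  Change      0.8818     0.8818     0.8818    -0.5878
  Equil        6.878     0.9872      0.912    0.01546
  solve Keq expr → x = -0.2939; check Q = 1.0060e-06
Then remove 1.559 M of C.
Step 2:
                   C          M          A          L
  Initial      5.319     0.9872      0.912    0.01546
  Change    0.007032   0.007032   0.007032  -0.004688
  Equil        5.326     0.9942     0.9191    0.01077
  solve Keq expr → x = -0.002344; check Q = 1.0060e-06

Direction: reverse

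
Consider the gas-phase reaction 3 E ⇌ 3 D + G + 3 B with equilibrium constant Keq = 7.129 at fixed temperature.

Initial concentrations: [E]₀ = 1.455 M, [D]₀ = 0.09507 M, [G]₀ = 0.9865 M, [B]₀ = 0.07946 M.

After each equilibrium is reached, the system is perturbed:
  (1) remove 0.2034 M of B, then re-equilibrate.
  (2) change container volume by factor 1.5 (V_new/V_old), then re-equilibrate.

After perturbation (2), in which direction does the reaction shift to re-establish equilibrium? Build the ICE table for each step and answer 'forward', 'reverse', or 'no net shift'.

Direction: forward

Q₀ = 1.3807e-07 vs Keq = 7.129 ⇒ Q<K, forward
Step 1:
                    E           D           G           B
  I             1.455     0.09507      0.9865     0.07946
  C            -0.902       0.902      0.3007       0.902
  E             0.553       0.997       1.287      0.9814
  solve Keq expr → x = 0.3007; check Q = 7.129
Then remove 0.2034 M of B.
Step 2:
                    E           D           G           B
  I             0.553       0.997       1.287       0.778
  C          -0.05518     0.05518     0.01839     0.05518
  E            0.4979       1.052       1.306      0.8332
  solve Keq expr → x = 0.01839; check Q = 7.129
Then change container volume by factor 1.5 (V_new/V_old).
Step 3:
                    E           D           G           B
  I            0.3319      0.7015      0.8704      0.5555
  C          -0.08176     0.08176     0.02725     0.08176
  E            0.2502      0.7832      0.8976      0.6372
  solve Keq expr → x = 0.02725; check Q = 7.129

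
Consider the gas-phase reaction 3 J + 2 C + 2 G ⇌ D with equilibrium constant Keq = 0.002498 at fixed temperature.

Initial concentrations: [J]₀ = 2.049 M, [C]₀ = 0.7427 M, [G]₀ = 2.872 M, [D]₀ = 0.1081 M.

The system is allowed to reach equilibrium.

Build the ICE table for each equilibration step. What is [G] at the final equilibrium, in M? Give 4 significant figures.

[G]_eq = 2.882 M

Q₀ = 0.002762 vs Keq = 0.002498 ⇒ Q>K, reverse
Step 1:
                    J           C           G           D
  init          2.049      0.7427       2.872      0.1081
  Δ           0.01464    0.009757    0.009757   -0.004879
  eq            2.064      0.7525       2.882      0.1032
  solve Keq expr → x = -0.004879; check Q = 0.002498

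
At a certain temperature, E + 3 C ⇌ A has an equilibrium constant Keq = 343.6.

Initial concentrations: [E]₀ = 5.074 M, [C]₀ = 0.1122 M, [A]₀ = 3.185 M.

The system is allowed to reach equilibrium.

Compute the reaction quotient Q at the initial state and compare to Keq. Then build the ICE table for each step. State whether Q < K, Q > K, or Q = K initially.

Q₀ = 444.4 vs Keq = 343.6 ⇒ Q>K, reverse
Step 1:
                   E          C          A
  Initial      5.074     0.1122      3.185
  Change    0.003326   0.009977  -0.003326
  Equil        5.077     0.1222      3.182
  solve Keq expr → x = -0.003326; check Q = 343.6

Q₀ = 444.4; Q > K (proceeds reverse)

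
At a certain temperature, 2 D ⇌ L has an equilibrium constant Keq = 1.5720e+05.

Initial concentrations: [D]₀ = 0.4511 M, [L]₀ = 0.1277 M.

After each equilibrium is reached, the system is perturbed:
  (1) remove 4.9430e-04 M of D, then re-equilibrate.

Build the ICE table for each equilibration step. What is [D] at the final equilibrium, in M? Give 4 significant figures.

Q₀ = 0.6275 vs Keq = 1.5720e+05 ⇒ Q<K, forward
Step 1:
                    D           L
  Initial      0.4511      0.1277
  Change      -0.4496      0.2248
  Equil      0.001497      0.3525
  solve Keq expr → x = 0.2248; check Q = 1.5720e+05
Then remove 4.9430e-04 M of D.
Step 2:
                    D           L
  Initial    0.001003      0.3525
  Change   4.9378e-04 -2.4689e-04
  Equil      0.001497      0.3523
  solve Keq expr → x = -2.4689e-04; check Q = 1.5720e+05

[D]_eq = 0.001497 M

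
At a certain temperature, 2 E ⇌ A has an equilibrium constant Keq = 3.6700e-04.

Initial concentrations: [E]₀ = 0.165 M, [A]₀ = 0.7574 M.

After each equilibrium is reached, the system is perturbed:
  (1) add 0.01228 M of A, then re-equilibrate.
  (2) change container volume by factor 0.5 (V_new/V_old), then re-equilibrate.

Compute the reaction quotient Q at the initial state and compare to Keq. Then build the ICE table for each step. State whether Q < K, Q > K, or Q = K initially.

Q₀ = 27.82; Q > K (proceeds reverse)

Q₀ = 27.82 vs Keq = 3.6700e-04 ⇒ Q>K, reverse
Step 1:
                  E         A
  I           0.165    0.7574
  C           1.513   -0.7564
  E           1.678  0.001033
  solve Keq expr → x = -0.7564; check Q = 3.6700e-04
Then add 0.01228 M of A.
Step 2:
                  E         A
  I           1.678   0.01331
  C          0.0245  -0.01225
  E           1.702  0.001063
  solve Keq expr → x = -0.01225; check Q = 3.6700e-04
Then change container volume by factor 0.5 (V_new/V_old).
Step 3:
                  E         A
  I           3.404  0.002127
  C       -0.004233  0.002116
  E             3.4  0.004243
  solve Keq expr → x = 0.002116; check Q = 3.6700e-04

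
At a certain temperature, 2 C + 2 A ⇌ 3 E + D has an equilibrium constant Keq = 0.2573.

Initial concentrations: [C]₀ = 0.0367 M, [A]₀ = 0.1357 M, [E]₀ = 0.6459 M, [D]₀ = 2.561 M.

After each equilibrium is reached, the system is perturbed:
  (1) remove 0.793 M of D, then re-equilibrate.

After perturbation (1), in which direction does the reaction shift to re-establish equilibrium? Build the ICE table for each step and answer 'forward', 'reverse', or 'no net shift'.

Q₀ = 2.7824e+04 vs Keq = 0.2573 ⇒ Q>K, reverse
Step 1:
                  C         A         E         D
  Initial    0.0367    0.1357    0.6459     2.561
  Change     0.3323    0.3323   -0.4985   -0.1662
  Equil       0.369     0.468    0.1474     2.395
  solve Keq expr → x = -0.1662; check Q = 0.2573
Then remove 0.793 M of D.
Step 2:
                  C         A         E         D
  Initial     0.369     0.468    0.1474     1.602
  Change   -0.01027  -0.01027    0.0154  0.005135
  Equil      0.3587    0.4577    0.1628     1.607
  solve Keq expr → x = 0.005135; check Q = 0.2573

Direction: forward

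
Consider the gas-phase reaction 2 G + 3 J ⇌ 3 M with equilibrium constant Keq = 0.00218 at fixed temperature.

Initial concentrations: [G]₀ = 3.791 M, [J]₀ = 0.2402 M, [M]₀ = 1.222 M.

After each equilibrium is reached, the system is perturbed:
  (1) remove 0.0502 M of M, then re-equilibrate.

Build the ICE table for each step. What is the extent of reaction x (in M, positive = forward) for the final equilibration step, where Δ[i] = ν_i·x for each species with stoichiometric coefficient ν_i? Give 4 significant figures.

Q₀ = 9.162 vs Keq = 0.00218 ⇒ Q>K, reverse
Step 1:
                    G           J           M
  Initial       3.791      0.2402       1.222
  Change       0.5642      0.8463     -0.8463
  Equil         4.355       1.086      0.3757
  solve Keq expr → x = -0.2821; check Q = 0.00218
Then remove 0.0502 M of M.
Step 2:
                    G           J           M
  Initial       4.355       1.086      0.3255
  Change      -0.0242     -0.0363      0.0363
  Equil         4.331        1.05      0.3618
  solve Keq expr → x = 0.0121; check Q = 0.00218

x = 0.0121 M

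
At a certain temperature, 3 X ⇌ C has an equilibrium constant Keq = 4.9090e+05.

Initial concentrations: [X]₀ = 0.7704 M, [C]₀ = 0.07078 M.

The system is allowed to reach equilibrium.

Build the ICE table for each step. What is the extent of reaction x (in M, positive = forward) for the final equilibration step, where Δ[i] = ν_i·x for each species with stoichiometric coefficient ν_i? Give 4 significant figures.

x = 0.2539 M

Q₀ = 0.1548 vs Keq = 4.9090e+05 ⇒ Q<K, forward
Step 1:
                  X         C
  Initial    0.7704   0.07078
  Change    -0.7617    0.2539
  Equil    0.008713    0.3247
  solve Keq expr → x = 0.2539; check Q = 4.9090e+05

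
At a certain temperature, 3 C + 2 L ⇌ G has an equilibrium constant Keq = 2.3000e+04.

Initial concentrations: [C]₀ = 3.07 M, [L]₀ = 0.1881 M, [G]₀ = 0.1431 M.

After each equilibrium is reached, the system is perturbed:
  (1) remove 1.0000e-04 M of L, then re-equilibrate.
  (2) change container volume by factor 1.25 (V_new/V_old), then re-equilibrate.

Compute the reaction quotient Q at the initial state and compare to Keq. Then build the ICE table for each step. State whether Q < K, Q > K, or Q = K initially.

Q₀ = 0.1398; Q < K (proceeds forward)

Q₀ = 0.1398 vs Keq = 2.3000e+04 ⇒ Q<K, forward
Step 1:
                   C          L          G
  init          3.07     0.1881     0.1431
  Δ          -0.2811    -0.1874    0.09371
  eq           2.789 6.8895e-04     0.2368
  solve Keq expr → x = 0.09371; check Q = 2.3000e+04
Then remove 1.0000e-04 M of L.
Step 2:
                   C          L          G
  init         2.789 5.8895e-04     0.2368
  Δ       1.4981e-04 9.9872e-05 -4.9936e-05
  eq           2.789 6.8882e-04     0.2368
  solve Keq expr → x = -4.9936e-05; check Q = 2.3000e+04
Then change container volume by factor 1.25 (V_new/V_old).
Step 3:
                   C          L          G
  init         2.231 5.5106e-04     0.1894
  Δ       4.6402e-04 3.0935e-04 -1.5467e-04
  eq           2.232 8.6040e-04     0.1892
  solve Keq expr → x = -1.5467e-04; check Q = 2.3000e+04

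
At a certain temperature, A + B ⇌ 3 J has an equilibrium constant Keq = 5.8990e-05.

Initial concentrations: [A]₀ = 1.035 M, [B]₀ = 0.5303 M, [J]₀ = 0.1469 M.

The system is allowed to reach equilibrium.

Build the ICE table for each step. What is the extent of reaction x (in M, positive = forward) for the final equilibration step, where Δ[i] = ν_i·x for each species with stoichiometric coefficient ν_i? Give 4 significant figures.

x = -0.03796 M

Q₀ = 0.005776 vs Keq = 5.8990e-05 ⇒ Q>K, reverse
Step 1:
                    A           B           J
  init          1.035      0.5303      0.1469
  Δ           0.03796     0.03796     -0.1139
  eq            1.073      0.5683     0.03301
  solve Keq expr → x = -0.03796; check Q = 5.8990e-05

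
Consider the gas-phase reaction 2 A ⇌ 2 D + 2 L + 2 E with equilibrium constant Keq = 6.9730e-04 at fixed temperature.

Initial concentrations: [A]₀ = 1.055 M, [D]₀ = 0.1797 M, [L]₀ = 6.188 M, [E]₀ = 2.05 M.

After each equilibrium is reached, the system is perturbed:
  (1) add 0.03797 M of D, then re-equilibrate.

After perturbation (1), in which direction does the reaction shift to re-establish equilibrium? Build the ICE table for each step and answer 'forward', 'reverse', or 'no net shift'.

Q₀ = 4.669 vs Keq = 6.9730e-04 ⇒ Q>K, reverse
Step 1:
                    A           D           L           E
  init          1.055      0.1797       6.188        2.05
  Δ            0.1768     -0.1768     -0.1768     -0.1768
  eq            1.232    0.002889       6.011       1.873
  solve Keq expr → x = -0.08841; check Q = 6.9730e-04
Then add 0.03797 M of D.
Step 2:
                    A           D           L           E
  init          1.232     0.04086       6.011       1.873
  Δ            0.0378     -0.0378     -0.0378     -0.0378
  eq             1.27    0.003058       5.973       1.835
  solve Keq expr → x = -0.0189; check Q = 6.9730e-04

Direction: reverse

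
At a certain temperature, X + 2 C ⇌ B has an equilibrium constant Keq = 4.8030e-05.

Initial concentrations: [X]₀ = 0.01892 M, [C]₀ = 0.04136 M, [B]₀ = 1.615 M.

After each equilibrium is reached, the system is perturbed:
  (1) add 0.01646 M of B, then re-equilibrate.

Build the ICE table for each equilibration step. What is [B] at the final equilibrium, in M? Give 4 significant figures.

[B]_eq = 8.6411e-04 M

Q₀ = 4.9899e+04 vs Keq = 4.8030e-05 ⇒ Q>K, reverse
Step 1:
                  X         C         B
  init      0.01892   0.04136     1.615
  Δ           1.614     3.228    -1.614
  eq          1.633      3.27 8.3856e-04
  solve Keq expr → x = -1.614; check Q = 4.8030e-05
Then add 0.01646 M of B.
Step 2:
                  X         C         B
  init        1.633      3.27    0.0173
  Δ         0.01643   0.03287  -0.01643
  eq           1.65     3.303 8.6411e-04
  solve Keq expr → x = -0.01643; check Q = 4.8030e-05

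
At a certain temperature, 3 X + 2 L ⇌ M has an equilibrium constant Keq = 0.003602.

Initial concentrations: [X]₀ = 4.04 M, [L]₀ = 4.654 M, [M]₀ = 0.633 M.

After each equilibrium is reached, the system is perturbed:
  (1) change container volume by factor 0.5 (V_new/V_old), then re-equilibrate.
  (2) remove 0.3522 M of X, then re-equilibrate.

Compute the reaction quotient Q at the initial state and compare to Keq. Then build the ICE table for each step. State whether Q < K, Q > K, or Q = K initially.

Q₀ = 4.4321e-04; Q < K (proceeds forward)

Q₀ = 4.4321e-04 vs Keq = 0.003602 ⇒ Q<K, forward
Step 1:
                  X         L         M
  init         4.04     4.654     0.633
  Δ          -1.298   -0.8654    0.4327
  eq          2.742     3.789     1.066
  solve Keq expr → x = 0.4327; check Q = 0.003602
Then change container volume by factor 0.5 (V_new/V_old).
Step 2:
                  X         L         M
  init        5.484     7.577     2.131
  Δ          -2.588    -1.725    0.8627
  eq          2.896     5.852     2.994
  solve Keq expr → x = 0.8627; check Q = 0.003602
Then remove 0.3522 M of X.
Step 3:
                  X         L         M
  init        2.543     5.852     2.994
  Δ          0.2666    0.1778  -0.08888
  eq           2.81     6.029     2.905
  solve Keq expr → x = -0.08888; check Q = 0.003602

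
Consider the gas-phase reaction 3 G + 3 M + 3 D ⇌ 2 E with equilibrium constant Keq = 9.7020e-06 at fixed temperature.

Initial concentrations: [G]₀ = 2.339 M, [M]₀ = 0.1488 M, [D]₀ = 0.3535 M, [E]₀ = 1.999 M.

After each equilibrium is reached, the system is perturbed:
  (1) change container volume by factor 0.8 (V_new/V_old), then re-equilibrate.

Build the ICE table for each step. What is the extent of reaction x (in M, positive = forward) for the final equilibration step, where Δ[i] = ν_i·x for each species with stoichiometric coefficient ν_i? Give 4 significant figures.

x = 0.1181 M

Q₀ = 2146 vs Keq = 9.7020e-06 ⇒ Q>K, reverse
Step 1:
                   G          M          D          E
  Initial      2.339     0.1488     0.3535      1.999
  Change       2.265      2.265      2.265      -1.51
  Equil        4.604      2.414      2.619      0.489
  solve Keq expr → x = -0.755; check Q = 9.7020e-06
Then change container volume by factor 0.8 (V_new/V_old).
Step 2:
                   G          M          D          E
  Initial      5.755      3.017      3.273     0.6112
  Change     -0.3542    -0.3542    -0.3542     0.2361
  Equil        5.401      2.663      2.919     0.8473
  solve Keq expr → x = 0.1181; check Q = 9.7020e-06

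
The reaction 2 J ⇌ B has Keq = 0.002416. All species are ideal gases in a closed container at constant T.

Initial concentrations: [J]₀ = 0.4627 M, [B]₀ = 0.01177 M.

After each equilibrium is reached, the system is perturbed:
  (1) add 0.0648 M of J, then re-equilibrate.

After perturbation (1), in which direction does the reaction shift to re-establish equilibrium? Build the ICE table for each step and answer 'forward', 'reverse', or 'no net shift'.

Direction: forward

Q₀ = 0.05498 vs Keq = 0.002416 ⇒ Q>K, reverse
Step 1:
                  J         B
  I          0.4627   0.01177
  C          0.0224   -0.0112
  E          0.4851 5.6854e-04
  solve Keq expr → x = -0.0112; check Q = 0.002416
Then add 0.0648 M of J.
Step 2:
                  J         B
  I          0.5499 5.6854e-04
  C       -3.2236e-04 1.6118e-04
  E          0.5496 7.2973e-04
  solve Keq expr → x = 1.6118e-04; check Q = 0.002416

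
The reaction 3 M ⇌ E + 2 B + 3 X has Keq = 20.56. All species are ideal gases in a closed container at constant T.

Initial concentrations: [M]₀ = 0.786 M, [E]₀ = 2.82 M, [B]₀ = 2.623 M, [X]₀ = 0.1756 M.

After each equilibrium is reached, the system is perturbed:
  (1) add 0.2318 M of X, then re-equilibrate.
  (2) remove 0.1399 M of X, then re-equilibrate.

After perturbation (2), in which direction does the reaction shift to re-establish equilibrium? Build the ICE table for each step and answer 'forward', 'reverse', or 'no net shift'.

Direction: forward

Q₀ = 0.2163 vs Keq = 20.56 ⇒ Q<K, forward
Step 1:
                   M          E          B          X
  I            0.786       2.82      2.623     0.1756
  C          -0.2955     0.0985      0.197     0.2955
  E           0.4905      2.918       2.82     0.4711
  solve Keq expr → x = 0.0985; check Q = 20.56
Then add 0.2318 M of X.
Step 2:
                   M          E          B          X
  I           0.4905      2.918       2.82     0.7029
  C           0.1116   -0.03722   -0.07443    -0.1116
  E           0.6022      2.881      2.746     0.5912
  solve Keq expr → x = -0.03722; check Q = 20.56
Then remove 0.1399 M of X.
Step 3:
                   M          E          B          X
  I           0.6022      2.881      2.746     0.4513
  C         -0.06707    0.02236    0.04472    0.06707
  E           0.5351      2.904       2.79     0.5184
  solve Keq expr → x = 0.02236; check Q = 20.56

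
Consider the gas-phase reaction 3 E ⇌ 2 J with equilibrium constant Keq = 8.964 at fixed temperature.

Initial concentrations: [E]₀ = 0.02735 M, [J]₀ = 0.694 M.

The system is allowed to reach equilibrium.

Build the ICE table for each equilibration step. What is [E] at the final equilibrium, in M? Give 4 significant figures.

[E]_eq = 0.3065 M

Q₀ = 2.3542e+04 vs Keq = 8.964 ⇒ Q>K, reverse
Step 1:
                   E          J
  init       0.02735      0.694
  Δ           0.2791    -0.1861
  eq          0.3065     0.5079
  solve Keq expr → x = -0.09304; check Q = 8.964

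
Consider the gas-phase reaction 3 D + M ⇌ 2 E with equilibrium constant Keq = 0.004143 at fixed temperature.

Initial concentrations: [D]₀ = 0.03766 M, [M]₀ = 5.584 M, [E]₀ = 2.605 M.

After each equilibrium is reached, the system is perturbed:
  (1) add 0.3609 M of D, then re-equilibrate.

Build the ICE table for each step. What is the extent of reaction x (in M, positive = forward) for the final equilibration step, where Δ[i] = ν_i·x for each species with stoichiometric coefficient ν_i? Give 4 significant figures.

Q₀ = 2.2752e+04 vs Keq = 0.004143 ⇒ Q>K, reverse
Step 1:
                    D           M           E
  I           0.03766       5.584       2.605
  C             2.757       0.919      -1.838
  E             2.795       6.503      0.7669
  solve Keq expr → x = -0.919; check Q = 0.004143
Then add 0.3609 M of D.
Step 2:
                    D           M           E
  I             3.156       6.503      0.7669
  C           -0.1367    -0.04555     0.09111
  E             3.019       6.457       0.858
  solve Keq expr → x = 0.04555; check Q = 0.004143

x = 0.04555 M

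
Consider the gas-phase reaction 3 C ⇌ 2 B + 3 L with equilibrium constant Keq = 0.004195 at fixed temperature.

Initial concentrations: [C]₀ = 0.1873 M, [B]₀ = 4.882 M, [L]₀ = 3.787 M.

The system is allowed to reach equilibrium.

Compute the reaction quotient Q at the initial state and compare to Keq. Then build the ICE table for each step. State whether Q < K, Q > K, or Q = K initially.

Q₀ = 1.9700e+05; Q > K (proceeds reverse)

Q₀ = 1.9700e+05 vs Keq = 0.004195 ⇒ Q>K, reverse
Step 1:
                    C           B           L
  I            0.1873       4.882       3.787
  C             3.472      -2.315      -3.472
  E              3.66       2.567      0.3148
  solve Keq expr → x = -1.157; check Q = 0.004195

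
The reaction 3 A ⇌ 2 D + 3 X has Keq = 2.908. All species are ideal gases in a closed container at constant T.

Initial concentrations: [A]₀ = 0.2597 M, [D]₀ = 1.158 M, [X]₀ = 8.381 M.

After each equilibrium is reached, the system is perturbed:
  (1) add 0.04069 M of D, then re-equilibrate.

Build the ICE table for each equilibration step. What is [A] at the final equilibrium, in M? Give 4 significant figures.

[A]_eq = 1.735 M

Q₀ = 4.5070e+04 vs Keq = 2.908 ⇒ Q>K, reverse
Step 1:
                  A         D         X
  init       0.2597     1.158     8.381
  Δ            1.43   -0.9535     -1.43
  eq           1.69    0.2045     6.951
  solve Keq expr → x = -0.4768; check Q = 2.908
Then add 0.04069 M of D.
Step 2:
                  A         D         X
  init         1.69    0.2451     6.951
  Δ         0.04543  -0.03029  -0.04543
  eq          1.735    0.2149     6.905
  solve Keq expr → x = -0.01514; check Q = 2.908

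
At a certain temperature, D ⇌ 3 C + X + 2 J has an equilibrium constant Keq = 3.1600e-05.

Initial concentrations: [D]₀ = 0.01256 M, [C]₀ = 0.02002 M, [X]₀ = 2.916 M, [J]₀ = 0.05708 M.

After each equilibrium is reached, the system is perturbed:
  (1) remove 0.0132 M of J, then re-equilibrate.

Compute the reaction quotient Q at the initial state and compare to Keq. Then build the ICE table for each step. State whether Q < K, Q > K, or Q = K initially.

Q₀ = 6.0696e-06; Q < K (proceeds forward)

Q₀ = 6.0696e-06 vs Keq = 3.1600e-05 ⇒ Q<K, forward
Step 1:
                  D         C         X         J
  init      0.01256   0.02002     2.916   0.05708
  Δ       -0.003131  0.009392  0.003131  0.006261
  eq       0.009429   0.02941     2.919   0.06334
  solve Keq expr → x = 0.003131; check Q = 3.1600e-05
Then remove 0.0132 M of J.
Step 2:
                  D         C         X         J
  init     0.009429   0.02941     2.919   0.05014
  Δ       -9.6903e-04  0.002907 9.6903e-04  0.001938
  eq        0.00846   0.03232      2.92   0.05208
  solve Keq expr → x = 9.6903e-04; check Q = 3.1600e-05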